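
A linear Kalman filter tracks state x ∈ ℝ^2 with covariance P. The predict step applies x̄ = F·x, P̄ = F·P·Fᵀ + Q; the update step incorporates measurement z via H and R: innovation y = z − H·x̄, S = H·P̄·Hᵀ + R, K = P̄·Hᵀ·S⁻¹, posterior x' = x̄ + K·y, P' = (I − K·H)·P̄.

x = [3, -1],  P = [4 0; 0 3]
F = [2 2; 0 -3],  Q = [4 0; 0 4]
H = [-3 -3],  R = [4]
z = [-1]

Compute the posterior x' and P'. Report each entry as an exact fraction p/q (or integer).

x̄ = F·x = [4, 3]
P̄ = F·P·Fᵀ + Q = [32 -18; -18 31]
y = z − H·x̄ = [20]
S = H·P̄·Hᵀ + R = [247]
K = P̄·Hᵀ·S⁻¹ = [-42/247; -3/19]
x' = x̄ + K·y = [148/247, -3/19]
P' = (I − K·H)·P̄ = [6140/247 -468/19; -468/19 472/19]

x' = [148/247, -3/19]
P' = [6140/247 -468/19; -468/19 472/19]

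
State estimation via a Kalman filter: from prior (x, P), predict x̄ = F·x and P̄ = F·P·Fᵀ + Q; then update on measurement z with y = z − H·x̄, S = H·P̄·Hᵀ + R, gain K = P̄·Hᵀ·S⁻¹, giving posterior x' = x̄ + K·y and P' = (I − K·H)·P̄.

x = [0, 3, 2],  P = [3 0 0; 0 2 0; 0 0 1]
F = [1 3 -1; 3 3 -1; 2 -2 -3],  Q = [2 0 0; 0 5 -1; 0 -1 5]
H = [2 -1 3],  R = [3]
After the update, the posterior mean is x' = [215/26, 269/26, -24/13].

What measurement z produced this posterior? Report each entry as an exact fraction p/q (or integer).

x̄ = F·x = [7, 7, -12]
P̄ = F·P·Fᵀ + Q = [24 28 -3; 28 51 8; -3 8 34]
S = H·P̄·Hᵀ + R = [260]
K = P̄·Hᵀ·S⁻¹ = [11/260; 29/260; 22/65]
x' − x̄ = [33/26, 87/26, 132/13] = K·y
y = (KᵀK)⁻¹·Kᵀ·(x' − x̄) = [30]
z = y + H·x̄ = [30] + [-29] = [1]

z = [1]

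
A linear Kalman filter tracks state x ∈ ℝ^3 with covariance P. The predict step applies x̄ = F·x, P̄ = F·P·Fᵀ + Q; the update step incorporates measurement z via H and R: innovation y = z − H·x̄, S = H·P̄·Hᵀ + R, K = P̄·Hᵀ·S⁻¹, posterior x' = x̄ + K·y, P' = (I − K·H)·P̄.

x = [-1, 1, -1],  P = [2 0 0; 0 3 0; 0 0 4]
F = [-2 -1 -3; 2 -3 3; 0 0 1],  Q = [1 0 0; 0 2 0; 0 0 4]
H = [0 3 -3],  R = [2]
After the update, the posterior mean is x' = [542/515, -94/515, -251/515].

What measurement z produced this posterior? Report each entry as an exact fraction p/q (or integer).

x̄ = F·x = [4, -8, -1]
P̄ = F·P·Fᵀ + Q = [48 -35 -12; -35 73 12; -12 12 8]
S = H·P̄·Hᵀ + R = [515]
K = P̄·Hᵀ·S⁻¹ = [-69/515; 183/515; 12/515]
x' − x̄ = [-1518/515, 4026/515, 264/515] = K·y
y = (KᵀK)⁻¹·Kᵀ·(x' − x̄) = [22]
z = y + H·x̄ = [22] + [-21] = [1]

z = [1]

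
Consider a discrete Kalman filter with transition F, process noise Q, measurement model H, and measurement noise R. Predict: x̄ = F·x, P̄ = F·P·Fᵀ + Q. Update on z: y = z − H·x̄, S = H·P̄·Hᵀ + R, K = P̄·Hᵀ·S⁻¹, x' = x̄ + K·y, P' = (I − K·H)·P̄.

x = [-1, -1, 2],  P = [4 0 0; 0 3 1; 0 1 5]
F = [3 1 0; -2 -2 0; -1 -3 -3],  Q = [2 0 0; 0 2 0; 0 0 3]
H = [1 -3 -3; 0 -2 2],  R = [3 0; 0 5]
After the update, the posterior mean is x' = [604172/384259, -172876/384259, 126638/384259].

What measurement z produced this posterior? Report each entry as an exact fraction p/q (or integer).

z = [2, 2]

x̄ = F·x = [-4, 4, -2]
P̄ = F·P·Fᵀ + Q = [41 -30 -24; -30 30 32; -24 32 97]
S = H·P̄·Hᵀ + R = [2087 -390; -390 257]
K = P̄·Hᵀ·S⁻¹ = [56851/384259 104214/384259; -53952/384259 -75892/384259; -54927/384259 111020/384259]
x' − x̄ = [2141208/384259, -1709912/384259, 895156/384259] = K·y
y = (KᵀK)⁻¹·Kᵀ·(x' − x̄) = [12, 14]
z = y + H·x̄ = [12, 14] + [-10, -12] = [2, 2]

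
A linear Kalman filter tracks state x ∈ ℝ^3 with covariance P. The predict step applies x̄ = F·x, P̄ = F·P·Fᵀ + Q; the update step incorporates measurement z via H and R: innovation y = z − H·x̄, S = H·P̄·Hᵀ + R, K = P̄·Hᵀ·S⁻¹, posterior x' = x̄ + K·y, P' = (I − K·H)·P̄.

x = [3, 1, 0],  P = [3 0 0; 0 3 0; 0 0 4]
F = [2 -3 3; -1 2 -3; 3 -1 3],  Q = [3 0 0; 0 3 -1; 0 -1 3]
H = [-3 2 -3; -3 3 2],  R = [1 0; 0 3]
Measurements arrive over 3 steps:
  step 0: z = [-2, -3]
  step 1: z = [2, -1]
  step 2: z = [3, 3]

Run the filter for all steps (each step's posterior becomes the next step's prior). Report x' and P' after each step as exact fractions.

step 0: x' = [902853/843485, 50901/168697, -153447/843485], P' = [1772103/843485 394038/168697 -435672/843485; 394038/168697 468094/168697 -85404/168697; -435672/843485 -85404/168697 210183/843485]
step 1: x' = [2245707012/5874853201, 3244397456/5874853201, -3727248215/5874853201], P' = [55935241002/41123972407 60854773365/41123972407 -14427814977/41123972407; 60854773365/41123972407 73450418351/41123972407 -12945477297/41123972407; -14427814977/41123972407 -12945477297/41123972407 8675481333/41123972407]
step 2: x' = [-794363115809766/1369674649499963, 662772498040879/1369674649499963, -176330296726818/1369674649499963], P' = [1862878117845408/1369674649499963 2026338683681742/1369674649499963 -480802760581473/1369674649499963; 2026338683681742/1369674649499963 2444657035174914/1369674649499963 -431942930853990/1369674649499963; -480802760581473/1369674649499963 -431942930853990/1369674649499963 288619865007315/1369674649499963]

step 0: x̄ = F·x = [3, -1, 8]
step 0: P̄ = F·P·Fᵀ + Q = [78 -60 63; -60 54 -52; 63 -52 69]
step 0: y = z − H·x̄ = [33, -7]
step 0: S = H·P̄·Hᵀ + R = [4018 1961; 1961 1167]
step 0: K = P̄·Hᵀ·S⁻¹ = [-68913/843485 -92361/843485; 10286/168697 17120/168697; -177573/843485 148774/843485]
step 0: x' = x̄ + K·y = [902853/843485, 50901/168697, -153447/843485]
step 0: P' = (I − K·H)·P̄ = [1772103/843485 394038/168697 -435672/843485; 394038/168697 468094/168697 -85404/168697; -435672/843485 -85404/168697 210183/843485]
step 1: x̄ = F·x = [116370/168697, 66498/843485, 1993713/843485]
step 1: P̄ = F·P·Fᵀ + Q = [2278152/168697 -1634319/168697 -707451/168697; -1634319/168697 10185533/843485 2443833/843485; -707451/168697 2443833/843485 5610383/843485]
step 1: y = z − H·x̄ = [9280663/843485, -656971/168697]
step 1: S = H·P̄·Hᵀ + R = [199658458/843485 45942147/168697; 45942147/168697 87604078/168697]
step 1: K = P̄·Hᵀ·S⁻¹ = [-2812731345/41123972407 -4699010955/41123972407; 3172948498/41123972407 3965326788/41123972407; -8633953662/41123972407 7265991902/41123972407]
step 1: x' = x̄ + K·y = [2245707012/5874853201, 3244397456/5874853201, -3727248215/5874853201]
step 1: P' = (I − K·H)·P̄ = [55935241002/41123972407 60854773365/41123972407 -14427814977/41123972407; 60854773365/41123972407 73450418351/41123972407 -12945477297/41123972407; -14427814977/41123972407 -12945477297/41123972407 8675481333/41123972407]
step 2: x̄ = F·x = [-16423522989/5874853201, 15424832545/5874853201, -7689021065/5874853201]
step 2: P̄ = F·P·Fᵀ + Q = [415873509627/41123972407 -269000735214/41123972407 -96431971044/41123972407; -269000735214/41123972407 376547907866/41123972407 48698033494/41123972407; -96431971044/41123972407 48698033494/41123972407 231162390593/41123972407]
step 2: y = z − H·x̄ = [-85562737649/5874853201, -62542464869/5874853201]
step 2: S = H·P̄·Hᵀ + R = [8278495647699/41123972407 8117399637889/41123972407; 8117399637889/41123972407 14763387525338/41123972407]
step 2: K = P̄·Hᵀ·S⁻¹ = [-93548704428321/1369674649499963 -157074607884648/1369674649499963; 106126811866572/1369674649499963 130356397590512/1369674649499963; -287337174985506/1369674649499963 241273073065693/1369674649499963]
step 2: x' = x̄ + K·y = [-794363115809766/1369674649499963, 662772498040879/1369674649499963, -176330296726818/1369674649499963]
step 2: P' = (I − K·H)·P̄ = [1862878117845408/1369674649499963 2026338683681742/1369674649499963 -480802760581473/1369674649499963; 2026338683681742/1369674649499963 2444657035174914/1369674649499963 -431942930853990/1369674649499963; -480802760581473/1369674649499963 -431942930853990/1369674649499963 288619865007315/1369674649499963]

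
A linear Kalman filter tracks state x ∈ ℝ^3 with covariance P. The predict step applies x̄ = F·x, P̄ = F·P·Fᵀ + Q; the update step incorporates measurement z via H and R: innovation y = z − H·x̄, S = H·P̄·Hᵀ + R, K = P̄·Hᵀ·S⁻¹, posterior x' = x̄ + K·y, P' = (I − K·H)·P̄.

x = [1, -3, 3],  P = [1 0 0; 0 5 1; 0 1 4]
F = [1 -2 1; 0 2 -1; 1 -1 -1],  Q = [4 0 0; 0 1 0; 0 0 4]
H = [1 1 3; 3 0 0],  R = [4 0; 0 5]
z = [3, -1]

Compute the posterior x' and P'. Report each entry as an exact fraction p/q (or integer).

x̄ = F·x = [10, -9, 1]
P̄ = F·P·Fᵀ + Q = [25 -20 8; -20 21 -7; 8 -7 16]
y = z − H·x̄ = [-1, -31]
S = H·P̄·Hᵀ + R = [160 87; 87 230]
K = P̄·Hᵀ·S⁻¹ = [145/29231 9477/29231; 620/29231 -7860/29231; 9182/29231 -423/29231]
x' = x̄ + K·y = [-1622/29231, -20039/29231, 33162/29231]
P' = (I − K·H)·P̄ = [15795/29231 -13100/29231 -705/29231; -13100/29231 154651/29231 -46357/29231; -705/29231 -46357/29231 27930/29231]

x' = [-1622/29231, -20039/29231, 33162/29231]
P' = [15795/29231 -13100/29231 -705/29231; -13100/29231 154651/29231 -46357/29231; -705/29231 -46357/29231 27930/29231]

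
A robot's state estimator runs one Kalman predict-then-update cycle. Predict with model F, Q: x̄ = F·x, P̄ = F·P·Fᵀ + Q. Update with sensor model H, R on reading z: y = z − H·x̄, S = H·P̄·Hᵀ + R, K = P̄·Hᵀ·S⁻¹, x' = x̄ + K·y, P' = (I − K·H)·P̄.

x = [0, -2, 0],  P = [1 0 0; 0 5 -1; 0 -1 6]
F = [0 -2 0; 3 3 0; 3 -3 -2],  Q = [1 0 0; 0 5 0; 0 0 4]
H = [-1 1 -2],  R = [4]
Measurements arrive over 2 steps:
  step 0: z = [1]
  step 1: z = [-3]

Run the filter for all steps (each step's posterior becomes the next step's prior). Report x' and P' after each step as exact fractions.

step 0: x' = [223/648, -461/648, -155/162], P' = [2999/648 -4093/648 -835/162; -4093/648 16031/648 2441/162; -835/162 2441/162 868/81]
step 1: x' = [35617/413028, 14557/45892, 668809/413028], P' = [586921/206514 -170531/22946 -501925/103257; -170531/22946 1058865/22946 303987/11473; -501925/103257 303987/11473 1692701/103257]

step 0: x̄ = F·x = [4, -6, 6]
step 0: P̄ = F·P·Fᵀ + Q = [21 -30 26; -30 59 -30; 26 -30 70]
step 0: y = z − H·x̄ = [23]
step 0: S = H·P̄·Hᵀ + R = [648]
step 0: K = P̄·Hᵀ·S⁻¹ = [-103/648; 149/648; -49/162]
step 0: x' = x̄ + K·y = [223/648, -461/648, -155/162]
step 0: P' = (I − K·H)·P̄ = [2999/648 -4093/648 -835/162; -4093/648 16031/648 2441/162; -835/162 2441/162 868/81]
step 1: x̄ = F·x = [461/324, -119/108, 823/162]
step 1: P̄ = F·P·Fᵀ + Q = [16193/162 -5969/54 19975/81; -5969/54 2801/18 -6493/27; 19975/81 -6493/27 54070/81]
step 1: y = z − H·x̄ = [523/54]
step 1: S = H·P̄·Hᵀ + R = [45892/9]
step 1: K = P̄·Hᵀ·S⁻¹ = [-4750/34419; 1681/11473; -24599/68838]
step 1: x' = x̄ + K·y = [35617/413028, 14557/45892, 668809/413028]
step 1: P' = (I − K·H)·P̄ = [586921/206514 -170531/22946 -501925/103257; -170531/22946 1058865/22946 303987/11473; -501925/103257 303987/11473 1692701/103257]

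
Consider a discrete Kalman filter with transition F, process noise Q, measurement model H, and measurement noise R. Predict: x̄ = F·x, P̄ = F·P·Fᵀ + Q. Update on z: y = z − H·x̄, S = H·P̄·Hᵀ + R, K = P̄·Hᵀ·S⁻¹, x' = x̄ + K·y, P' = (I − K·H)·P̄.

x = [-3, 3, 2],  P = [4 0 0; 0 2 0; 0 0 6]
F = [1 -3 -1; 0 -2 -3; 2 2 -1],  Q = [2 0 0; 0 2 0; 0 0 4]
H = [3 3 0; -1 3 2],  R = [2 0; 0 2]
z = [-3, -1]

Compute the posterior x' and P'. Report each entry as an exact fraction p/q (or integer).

x' = [-256904/98411, 153118/98411, -402172/98411]
P' = [306298/98411 -293890/98411 582982/98411; -293890/98411 303276/98411 -590734/98411; 582982/98411 -590734/98411 1204262/98411]

x̄ = F·x = [-14, -12, -2]
P̄ = F·P·Fᵀ + Q = [30 30 2; 30 64 10; 2 10 34]
y = z − H·x̄ = [75, 25]
S = H·P̄·Hᵀ + R = [1388 738; 738 676]
K = P̄·Hᵀ·S⁻¹ = [18612/98411 -11002/98411; 14079/98411 11125/98411; -11628/98411 26670/98411]
x' = x̄ + K·y = [-256904/98411, 153118/98411, -402172/98411]
P' = (I − K·H)·P̄ = [306298/98411 -293890/98411 582982/98411; -293890/98411 303276/98411 -590734/98411; 582982/98411 -590734/98411 1204262/98411]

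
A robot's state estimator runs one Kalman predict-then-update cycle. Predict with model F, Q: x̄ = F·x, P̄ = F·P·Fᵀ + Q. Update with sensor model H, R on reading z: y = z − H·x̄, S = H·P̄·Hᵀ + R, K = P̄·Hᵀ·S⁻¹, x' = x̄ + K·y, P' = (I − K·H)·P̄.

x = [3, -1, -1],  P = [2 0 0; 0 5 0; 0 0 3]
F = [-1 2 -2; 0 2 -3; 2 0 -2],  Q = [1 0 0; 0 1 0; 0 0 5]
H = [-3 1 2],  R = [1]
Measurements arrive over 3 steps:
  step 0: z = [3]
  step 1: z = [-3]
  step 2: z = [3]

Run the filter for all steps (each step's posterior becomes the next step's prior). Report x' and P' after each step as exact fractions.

step 0: x̄ = F·x = [-3, 1, 8]
step 0: P̄ = F·P·Fᵀ + Q = [35 38 8; 38 48 18; 8 18 25]
step 0: y = z − H·x̄ = [-23]
step 0: S = H·P̄·Hᵀ + R = [212]
step 0: K = P̄·Hᵀ·S⁻¹ = [-51/212; -15/106; 11/53]
step 0: x' = x̄ + K·y = [537/212, 451/106, 171/53]
step 0: P' = (I − K·H)·P̄ = [4819/212 3263/106 985/53; 3263/106 2319/53 1284/53; 985/53 1284/53 841/53]
step 1: x̄ = F·x = [-101/212, -62/53, -147/106]
step 1: P̄ = F·P·Fᵀ + Q = [4159/212 1174/53 749/106; 1174/53 1490/53 526/53; 749/106 526/53 568/53]
step 1: y = z − H·x̄ = [-103/212]
step 1: S = H·P̄·Hᵀ + R = [14955/212]
step 1: K = P̄·Hᵀ·S⁻¹ = [-319/997; -784/2991; 718/4985]
step 1: x' = x̄ + K·y = [-320/997, -3118/2991, -7262/4985]
step 1: P' = (I − K·H)·P̄ = [12359/997 16186/997 10286/997; 16186/997 69590/2991 12550/997; 10286/997 12550/997 46129/4985]
step 2: x̄ = F·x = [17192/14955, 34178/14955, 11324/4985]
step 2: P̄ = F·P·Fᵀ + Q = [285688/14955 316912/14955 30786/4985; 316912/14955 393238/14955 40914/4985; 30786/4985 40914/4985 45181/4985]
step 2: y = z − H·x̄ = [-5681/14955]
step 2: S = H·P̄·Hᵀ + R = [1002757/14955]
step 2: K = P̄·Hᵀ·S⁻¹ = [-355436/1002757; -312014/1002757; 116754/1002757]
step 2: x' = x̄ + K·y = [1287772/1002757, 2410216/1002757, 2233526/1002757]
step 2: P' = (I − K·H)·P̄ = [10708184/1002757 13833816/1002757 8967650/1002757; 13833816/1002757 19857534/1002757 10665950/1002757; 8967650/1002757 10665950/1002757 8176877/1002757]

step 0: x' = [537/212, 451/106, 171/53], P' = [4819/212 3263/106 985/53; 3263/106 2319/53 1284/53; 985/53 1284/53 841/53]
step 1: x' = [-320/997, -3118/2991, -7262/4985], P' = [12359/997 16186/997 10286/997; 16186/997 69590/2991 12550/997; 10286/997 12550/997 46129/4985]
step 2: x' = [1287772/1002757, 2410216/1002757, 2233526/1002757], P' = [10708184/1002757 13833816/1002757 8967650/1002757; 13833816/1002757 19857534/1002757 10665950/1002757; 8967650/1002757 10665950/1002757 8176877/1002757]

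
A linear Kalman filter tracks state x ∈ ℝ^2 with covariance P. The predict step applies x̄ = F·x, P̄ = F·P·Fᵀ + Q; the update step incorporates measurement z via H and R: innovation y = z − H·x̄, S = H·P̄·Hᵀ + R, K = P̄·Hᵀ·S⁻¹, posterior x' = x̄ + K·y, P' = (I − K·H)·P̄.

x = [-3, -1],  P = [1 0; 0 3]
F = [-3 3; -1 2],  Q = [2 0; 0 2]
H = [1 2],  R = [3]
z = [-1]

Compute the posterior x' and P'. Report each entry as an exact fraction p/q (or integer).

x̄ = F·x = [6, 1]
P̄ = F·P·Fᵀ + Q = [38 21; 21 15]
y = z − H·x̄ = [-9]
S = H·P̄·Hᵀ + R = [185]
K = P̄·Hᵀ·S⁻¹ = [16/37; 51/185]
x' = x̄ + K·y = [78/37, -274/185]
P' = (I − K·H)·P̄ = [126/37 -39/37; -39/37 174/185]

x' = [78/37, -274/185]
P' = [126/37 -39/37; -39/37 174/185]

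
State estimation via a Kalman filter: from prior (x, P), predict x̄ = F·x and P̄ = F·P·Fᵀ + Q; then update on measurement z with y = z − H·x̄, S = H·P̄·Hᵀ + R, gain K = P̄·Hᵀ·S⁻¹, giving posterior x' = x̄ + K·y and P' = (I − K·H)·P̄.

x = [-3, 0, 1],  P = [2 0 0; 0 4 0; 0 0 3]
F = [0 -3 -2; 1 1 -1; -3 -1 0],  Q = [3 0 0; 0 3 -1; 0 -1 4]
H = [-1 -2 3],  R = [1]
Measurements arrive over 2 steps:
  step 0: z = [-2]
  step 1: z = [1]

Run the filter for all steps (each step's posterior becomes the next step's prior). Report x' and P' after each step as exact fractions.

step 0: x' = [-623/370, 509/370, -51/185], P' = [18861/370 -2373/370 2352/185; -2373/370 1839/370 209/185; 2352/185 209/185 938/185]
step 1: x' = [-6730171/1818181, 1554707/1818181, -599173/1818181], P' = [147551148/1818181 -12522115/1818181 40841223/1818181; -12522115/1818181 5057626/1818181 -841643/1818181; 40841223/1818181 -841643/1818181 13230249/1818181]

step 0: x̄ = F·x = [-2, -4, 9]
step 0: P̄ = F·P·Fᵀ + Q = [51 -6 12; -6 12 -11; 12 -11 26]
step 0: y = z − H·x̄ = [-39]
step 0: S = H·P̄·Hᵀ + R = [370]
step 0: K = P̄·Hᵀ·S⁻¹ = [-3/370; -51/370; 44/185]
step 0: x' = x̄ + K·y = [-623/370, 509/370, -51/185]
step 0: P' = (I − K·H)·P̄ = [18861/370 -2373/370 2352/185; -2373/370 1839/370 209/185; 2352/185 209/185 938/185]
step 1: x̄ = F·x = [-1323/370, -6/185, 136/37]
step 1: P̄ = F·P·Fᵀ + Q = [30181/370 -1818/185 1322/37; -1818/185 4348/185 -3477/37; 1322/37 -3477/37 15883/37]
step 1: y = z − H·x̄ = [-5057/370]
step 1: S = H·P̄·Hᵀ + R = [1818181/370]
step 1: K = P̄·Hᵀ·S⁻¹ = [16751/1818181; -118066/1818181; 532810/1818181]
step 1: x' = x̄ + K·y = [-6730171/1818181, 1554707/1818181, -599173/1818181]
step 1: P' = (I − K·H)·P̄ = [147551148/1818181 -12522115/1818181 40841223/1818181; -12522115/1818181 5057626/1818181 -841643/1818181; 40841223/1818181 -841643/1818181 13230249/1818181]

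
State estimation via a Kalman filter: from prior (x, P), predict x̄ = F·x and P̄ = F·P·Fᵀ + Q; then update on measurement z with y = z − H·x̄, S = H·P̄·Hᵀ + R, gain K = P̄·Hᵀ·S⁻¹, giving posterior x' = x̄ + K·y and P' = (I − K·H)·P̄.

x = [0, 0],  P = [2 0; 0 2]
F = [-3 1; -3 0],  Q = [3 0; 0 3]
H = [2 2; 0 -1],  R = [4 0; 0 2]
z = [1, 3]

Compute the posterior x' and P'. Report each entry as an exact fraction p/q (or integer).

x' = [1087/684, -167/114]
P' = [523/342 -47/57; -47/57 20/19]

x̄ = F·x = [0, 0]
P̄ = F·P·Fᵀ + Q = [23 18; 18 21]
y = z − H·x̄ = [1, 3]
S = H·P̄·Hᵀ + R = [324 -78; -78 23]
K = P̄·Hᵀ·S⁻¹ = [241/684 47/114; 13/114 -10/19]
x' = x̄ + K·y = [1087/684, -167/114]
P' = (I − K·H)·P̄ = [523/342 -47/57; -47/57 20/19]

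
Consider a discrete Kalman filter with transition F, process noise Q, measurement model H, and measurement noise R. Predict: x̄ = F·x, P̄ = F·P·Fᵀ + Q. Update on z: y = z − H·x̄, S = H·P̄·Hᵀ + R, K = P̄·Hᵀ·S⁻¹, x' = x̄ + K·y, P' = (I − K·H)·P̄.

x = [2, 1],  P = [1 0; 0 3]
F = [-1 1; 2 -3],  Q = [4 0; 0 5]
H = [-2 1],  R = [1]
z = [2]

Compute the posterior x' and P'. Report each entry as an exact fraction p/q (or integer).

x̄ = F·x = [-1, 1]
P̄ = F·P·Fᵀ + Q = [8 -11; -11 36]
y = z − H·x̄ = [-1]
S = H·P̄·Hᵀ + R = [113]
K = P̄·Hᵀ·S⁻¹ = [-27/113; 58/113]
x' = x̄ + K·y = [-86/113, 55/113]
P' = (I − K·H)·P̄ = [175/113 323/113; 323/113 704/113]

x' = [-86/113, 55/113]
P' = [175/113 323/113; 323/113 704/113]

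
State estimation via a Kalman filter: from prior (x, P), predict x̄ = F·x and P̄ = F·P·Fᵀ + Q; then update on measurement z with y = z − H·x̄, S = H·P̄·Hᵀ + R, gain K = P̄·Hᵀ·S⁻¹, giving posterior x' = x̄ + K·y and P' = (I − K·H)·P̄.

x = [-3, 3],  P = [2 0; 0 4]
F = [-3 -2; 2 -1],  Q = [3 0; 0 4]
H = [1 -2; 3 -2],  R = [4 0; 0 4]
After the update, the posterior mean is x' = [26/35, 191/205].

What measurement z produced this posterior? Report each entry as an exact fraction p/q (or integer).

z = [-3, 1]

x̄ = F·x = [3, -9]
P̄ = F·P·Fᵀ + Q = [37 -4; -4 16]
S = H·P̄·Hᵀ + R = [121 207; 207 449]
K = P̄·Hᵀ·S⁻¹ = [-27/70 31/70; -126/205 38/205]
x' − x̄ = [-79/35, 2036/205] = K·y
y = (KᵀK)⁻¹·Kᵀ·(x' − x̄) = [-24, -26]
z = y + H·x̄ = [-24, -26] + [21, 27] = [-3, 1]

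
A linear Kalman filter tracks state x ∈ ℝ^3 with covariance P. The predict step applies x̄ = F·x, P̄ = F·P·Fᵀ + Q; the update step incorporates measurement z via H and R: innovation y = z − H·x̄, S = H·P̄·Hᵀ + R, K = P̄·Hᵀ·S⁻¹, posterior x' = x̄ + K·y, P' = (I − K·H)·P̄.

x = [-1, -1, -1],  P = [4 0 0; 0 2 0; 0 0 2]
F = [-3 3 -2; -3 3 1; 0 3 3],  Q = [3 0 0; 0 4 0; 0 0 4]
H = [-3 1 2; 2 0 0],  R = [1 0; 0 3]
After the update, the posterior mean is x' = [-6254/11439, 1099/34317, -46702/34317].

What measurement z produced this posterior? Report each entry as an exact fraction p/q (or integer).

x̄ = F·x = [2, -1, -6]
P̄ = F·P·Fᵀ + Q = [65 50 6; 50 60 24; 6 24 40]
S = H·P̄·Hᵀ + R = [530 -266; -266 263]
K = P̄·Hᵀ·S⁻¹ = [-133/22878 5587/11439; 7777/34317 20914/34317; 12905/34317 14618/34317]
x' − x̄ = [-29132/11439, 35416/34317, 159200/34317] = K·y
y = (KᵀK)⁻¹·Kᵀ·(x' − x̄) = [18, -5]
z = y + H·x̄ = [18, -5] + [-19, 4] = [-1, -1]

z = [-1, -1]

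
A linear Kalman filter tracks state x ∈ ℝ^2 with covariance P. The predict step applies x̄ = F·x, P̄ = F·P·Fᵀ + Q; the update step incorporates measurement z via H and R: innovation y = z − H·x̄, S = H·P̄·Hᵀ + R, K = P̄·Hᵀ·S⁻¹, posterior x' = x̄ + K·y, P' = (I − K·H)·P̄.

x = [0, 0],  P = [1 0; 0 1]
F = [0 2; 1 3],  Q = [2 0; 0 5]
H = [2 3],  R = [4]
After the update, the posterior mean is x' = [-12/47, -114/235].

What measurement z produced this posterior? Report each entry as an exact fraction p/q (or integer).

z = [-2]

x̄ = F·x = [0, 0]
P̄ = F·P·Fᵀ + Q = [6 6; 6 15]
S = H·P̄·Hᵀ + R = [235]
K = P̄·Hᵀ·S⁻¹ = [6/47; 57/235]
x' − x̄ = [-12/47, -114/235] = K·y
y = (KᵀK)⁻¹·Kᵀ·(x' − x̄) = [-2]
z = y + H·x̄ = [-2] + [0] = [-2]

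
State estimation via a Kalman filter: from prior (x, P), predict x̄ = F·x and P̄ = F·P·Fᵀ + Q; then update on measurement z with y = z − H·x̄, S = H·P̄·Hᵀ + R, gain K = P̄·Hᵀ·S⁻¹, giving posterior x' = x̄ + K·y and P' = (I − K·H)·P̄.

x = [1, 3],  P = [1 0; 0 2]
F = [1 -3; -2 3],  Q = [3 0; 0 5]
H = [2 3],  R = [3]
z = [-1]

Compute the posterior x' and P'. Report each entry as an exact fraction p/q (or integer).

x̄ = F·x = [-8, 7]
P̄ = F·P·Fᵀ + Q = [22 -20; -20 27]
y = z − H·x̄ = [-6]
S = H·P̄·Hᵀ + R = [94]
K = P̄·Hᵀ·S⁻¹ = [-8/47; 41/94]
x' = x̄ + K·y = [-328/47, 206/47]
P' = (I − K·H)·P̄ = [906/47 -612/47; -612/47 857/94]

x' = [-328/47, 206/47]
P' = [906/47 -612/47; -612/47 857/94]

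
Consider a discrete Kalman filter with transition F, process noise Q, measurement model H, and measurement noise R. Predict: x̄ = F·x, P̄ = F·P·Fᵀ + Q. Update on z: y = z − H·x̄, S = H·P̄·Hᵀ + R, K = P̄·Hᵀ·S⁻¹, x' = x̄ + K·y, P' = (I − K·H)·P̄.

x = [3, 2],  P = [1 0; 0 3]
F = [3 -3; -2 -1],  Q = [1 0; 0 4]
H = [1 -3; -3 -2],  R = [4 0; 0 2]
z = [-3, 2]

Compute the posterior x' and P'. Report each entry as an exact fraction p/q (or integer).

x' = [-23094/25027, 8949/25027]
P' = [6914/25027 -3570/25027; -3570/25027 7606/25027]

x̄ = F·x = [3, -8]
P̄ = F·P·Fᵀ + Q = [37 3; 3 11]
y = z − H·x̄ = [-30, -5]
S = H·P̄·Hᵀ + R = [122 -24; -24 415]
K = P̄·Hᵀ·S⁻¹ = [4406/25027 -6801/25027; -6597/25027 -2251/25027]
x' = x̄ + K·y = [-23094/25027, 8949/25027]
P' = (I − K·H)·P̄ = [6914/25027 -3570/25027; -3570/25027 7606/25027]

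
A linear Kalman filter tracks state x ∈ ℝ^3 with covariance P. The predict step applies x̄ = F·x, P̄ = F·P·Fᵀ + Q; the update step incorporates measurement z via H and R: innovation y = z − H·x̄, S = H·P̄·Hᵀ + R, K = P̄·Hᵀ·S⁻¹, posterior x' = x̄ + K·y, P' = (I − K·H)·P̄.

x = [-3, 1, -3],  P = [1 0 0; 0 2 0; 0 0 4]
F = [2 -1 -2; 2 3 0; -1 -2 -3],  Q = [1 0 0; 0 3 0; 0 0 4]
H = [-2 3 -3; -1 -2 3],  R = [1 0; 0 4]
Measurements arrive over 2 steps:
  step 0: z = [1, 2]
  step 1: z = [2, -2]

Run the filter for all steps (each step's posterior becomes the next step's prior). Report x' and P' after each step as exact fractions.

step 0: x̄ = F·x = [-1, -3, 10]
step 0: P̄ = F·P·Fᵀ + Q = [23 -2 26; -2 25 -14; 26 -14 49]
step 0: y = z − H·x̄ = [38, -35]
step 0: S = H·P̄·Hᵀ + R = [1347 -835; -835 572]
step 0: K = P̄·Hᵀ·S⁻¹ = [-25095/73259 -29077/73259; -5938/73259 -20195/73259; -13437/73259 -532/73259]
step 0: x' = x̄ + K·y = [-9174/73259, 261404/73259, 240604/73259]
step 0: P' = (I − K·H)·P̄ = [138150/73259 273047/73259 189312/73259; 273047/73259 732423/73259 552371/73259; 189312/73259 552371/73259 430642/73259]
step 1: x̄ = F·x = [-760960/73259, 765864/73259, -1235446/73259]
step 1: P̄ = F·P·Fᵀ + Q = [2683650/73259 -4623955/73259 6062606/73259; -4623955/73259 10640748/73259 -12689378/73259; 6062606/73259 -12689378/73259 16093168/73259]
step 1: y = z − H·x̄ = [-7379332/73259, 4330588/73259]
step 1: S = H·P̄·Hᵀ + R = [608060639/73259 -416468143/73259; -416468143/73259 287779270/73259]
step 1: K = P̄·Hᵀ·S⁻¹ = [-6309912584/21042229259 -7321718053/21042229259; 158839665/21042229259 -3771635599/21042229259; -2552701942/21042229259 1248332484/21042229259]
step 1: x' = x̄ + K·y = [-15789176324/21042229259, -18974387024/21042229259, -23932747742/21042229259]
step 1: P' = (I − K·H)·P̄ = [20976588268/21042229259 27332980008/21042229259 15451892024/21042229259; 27332980008/21042229259 67071237293/21042229259 48796304066/21042229259; 15451892024/21042229259 48796304066/21042229259 39345943364/21042229259]

step 0: x' = [-9174/73259, 261404/73259, 240604/73259], P' = [138150/73259 273047/73259 189312/73259; 273047/73259 732423/73259 552371/73259; 189312/73259 552371/73259 430642/73259]
step 1: x' = [-15789176324/21042229259, -18974387024/21042229259, -23932747742/21042229259], P' = [20976588268/21042229259 27332980008/21042229259 15451892024/21042229259; 27332980008/21042229259 67071237293/21042229259 48796304066/21042229259; 15451892024/21042229259 48796304066/21042229259 39345943364/21042229259]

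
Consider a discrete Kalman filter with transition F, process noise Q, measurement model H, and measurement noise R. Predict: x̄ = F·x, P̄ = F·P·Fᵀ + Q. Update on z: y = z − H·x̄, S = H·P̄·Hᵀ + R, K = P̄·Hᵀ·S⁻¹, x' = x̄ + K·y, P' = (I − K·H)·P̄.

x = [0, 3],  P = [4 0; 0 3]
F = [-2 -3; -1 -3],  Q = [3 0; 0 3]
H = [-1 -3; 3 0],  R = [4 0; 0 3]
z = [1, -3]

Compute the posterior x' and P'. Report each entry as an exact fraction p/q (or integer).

x̄ = F·x = [-9, -9]
P̄ = F·P·Fᵀ + Q = [46 35; 35 34]
y = z − H·x̄ = [-35, 24]
S = H·P̄·Hᵀ + R = [566 -453; -453 417]
K = P̄·Hᵀ·S⁻¹ = [-151/10271 3235/10271; -3188/10271 -877/10271]
x' = x̄ + K·y = [-9514/10271, -1907/10271]
P' = (I − K·H)·P̄ = [3235/10271 -877/10271; -877/10271 4543/10271]

x' = [-9514/10271, -1907/10271]
P' = [3235/10271 -877/10271; -877/10271 4543/10271]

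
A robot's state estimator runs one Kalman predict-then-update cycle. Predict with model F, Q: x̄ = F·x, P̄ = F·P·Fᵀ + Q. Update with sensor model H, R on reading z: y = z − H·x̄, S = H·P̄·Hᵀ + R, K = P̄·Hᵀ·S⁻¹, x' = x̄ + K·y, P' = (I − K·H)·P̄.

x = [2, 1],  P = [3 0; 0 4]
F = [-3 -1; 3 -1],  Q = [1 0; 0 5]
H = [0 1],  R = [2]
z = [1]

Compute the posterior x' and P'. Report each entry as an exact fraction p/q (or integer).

x̄ = F·x = [-7, 5]
P̄ = F·P·Fᵀ + Q = [32 -23; -23 36]
y = z − H·x̄ = [-4]
S = H·P̄·Hᵀ + R = [38]
K = P̄·Hᵀ·S⁻¹ = [-23/38; 18/19]
x' = x̄ + K·y = [-87/19, 23/19]
P' = (I − K·H)·P̄ = [687/38 -23/19; -23/19 36/19]

x' = [-87/19, 23/19]
P' = [687/38 -23/19; -23/19 36/19]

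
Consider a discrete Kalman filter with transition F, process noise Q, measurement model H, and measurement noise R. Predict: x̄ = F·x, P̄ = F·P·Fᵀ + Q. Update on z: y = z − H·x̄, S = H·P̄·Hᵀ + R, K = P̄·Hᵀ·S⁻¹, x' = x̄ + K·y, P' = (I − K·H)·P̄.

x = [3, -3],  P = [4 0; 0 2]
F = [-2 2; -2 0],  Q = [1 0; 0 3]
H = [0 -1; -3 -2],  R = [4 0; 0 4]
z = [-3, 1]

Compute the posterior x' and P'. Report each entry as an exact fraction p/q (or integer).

x' = [-1735/807, 10381/4035]
P' = [956/807 -1000/807; -1000/807 8188/4035]

x̄ = F·x = [-12, -6]
P̄ = F·P·Fᵀ + Q = [25 16; 16 19]
y = z − H·x̄ = [-9, -47]
S = H·P̄·Hᵀ + R = [23 86; 86 497]
K = P̄·Hᵀ·S⁻¹ = [250/807 -217/807; -2047/4035 -344/4035]
x' = x̄ + K·y = [-1735/807, 10381/4035]
P' = (I − K·H)·P̄ = [956/807 -1000/807; -1000/807 8188/4035]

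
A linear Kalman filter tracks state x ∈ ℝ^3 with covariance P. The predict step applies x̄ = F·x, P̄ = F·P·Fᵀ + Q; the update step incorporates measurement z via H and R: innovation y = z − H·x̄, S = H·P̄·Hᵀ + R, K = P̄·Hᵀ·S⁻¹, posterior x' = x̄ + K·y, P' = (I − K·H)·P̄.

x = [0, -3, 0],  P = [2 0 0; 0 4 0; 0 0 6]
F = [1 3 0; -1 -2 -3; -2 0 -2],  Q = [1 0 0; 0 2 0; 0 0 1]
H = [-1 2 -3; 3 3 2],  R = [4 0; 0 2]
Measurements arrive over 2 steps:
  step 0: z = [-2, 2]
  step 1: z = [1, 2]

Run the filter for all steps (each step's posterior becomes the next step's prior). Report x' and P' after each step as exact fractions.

step 0: x̄ = F·x = [-9, 6, 0]
step 0: P̄ = F·P·Fᵀ + Q = [39 -26 -4; -26 74 40; -4 40 33]
step 0: y = z − H·x̄ = [-23, 11]
step 0: S = H·P̄·Hᵀ + R = [236 -105; -105 1115]
step 0: K = P̄·Hᵀ·S⁻¹ = [-16966/50423 -979/252115; 16746/50423 58534/252115; 309/50423 39489/252115]
step 0: x' = x̄ + K·y = [-328714/252115, 230774/252115, 398844/252115]
step 0: P' = (I − K·H)·P̄ = [3161264/252115 -1754874/252115 -2110564/252115; -1754874/252115 1023474/252115 1155634/252115; -2110564/252115 1155634/252115 1471884/252115]
step 1: x̄ = F·x = [363608/252115, -1329366/252115, -28052/50423]
step 1: P̄ = F·P·Fᵀ + Q = [2095401/252115 -4596752/252115 298808/50423; -4596752/252115 15191074/252115 -825528/50423; 298808/50423 -825528/50423 380039/50423]
step 1: y = z − H·x̄ = [570735/50423, 3682024/252115]
step 1: S = H·P̄·Hᵀ + R = [31570568/50423 12774515/50423; 12774515/50423 49338549/252115]
step 1: K = P̄·Hᵀ·S⁻¹ = [-149404550/1131511793 1168025757/14709653309; 254459454/1131511793 210157652/1131511793; -152669081/1131511793 1346860965/14709653309]
step 1: x' = x̄ + K·y = [16288876546/14709653309, -16830436/1131511793, -10977866417/14709653309]
step 1: P' = (I − K·H)·P̄ = [21680492728/14709653309 -948481466/1131511793 -12857324748/14709653309; -948481466/1131511793 764307062/1131511793 486419258/1131511793; -12857324748/14709653309 486419258/1131511793 11147672556/14709653309]

step 0: x' = [-328714/252115, 230774/252115, 398844/252115], P' = [3161264/252115 -1754874/252115 -2110564/252115; -1754874/252115 1023474/252115 1155634/252115; -2110564/252115 1155634/252115 1471884/252115]
step 1: x' = [16288876546/14709653309, -16830436/1131511793, -10977866417/14709653309], P' = [21680492728/14709653309 -948481466/1131511793 -12857324748/14709653309; -948481466/1131511793 764307062/1131511793 486419258/1131511793; -12857324748/14709653309 486419258/1131511793 11147672556/14709653309]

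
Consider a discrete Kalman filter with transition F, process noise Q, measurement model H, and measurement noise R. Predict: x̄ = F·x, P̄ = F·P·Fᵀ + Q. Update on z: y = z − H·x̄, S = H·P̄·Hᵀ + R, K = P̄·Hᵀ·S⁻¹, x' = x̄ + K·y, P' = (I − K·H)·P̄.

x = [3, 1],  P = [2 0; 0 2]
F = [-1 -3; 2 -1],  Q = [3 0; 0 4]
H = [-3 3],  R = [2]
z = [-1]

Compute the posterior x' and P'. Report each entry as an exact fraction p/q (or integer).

x̄ = F·x = [-6, 5]
P̄ = F·P·Fᵀ + Q = [23 2; 2 14]
y = z − H·x̄ = [-34]
S = H·P̄·Hᵀ + R = [299]
K = P̄·Hᵀ·S⁻¹ = [-63/299; 36/299]
x' = x̄ + K·y = [348/299, 271/299]
P' = (I − K·H)·P̄ = [2908/299 2866/299; 2866/299 2890/299]

x' = [348/299, 271/299]
P' = [2908/299 2866/299; 2866/299 2890/299]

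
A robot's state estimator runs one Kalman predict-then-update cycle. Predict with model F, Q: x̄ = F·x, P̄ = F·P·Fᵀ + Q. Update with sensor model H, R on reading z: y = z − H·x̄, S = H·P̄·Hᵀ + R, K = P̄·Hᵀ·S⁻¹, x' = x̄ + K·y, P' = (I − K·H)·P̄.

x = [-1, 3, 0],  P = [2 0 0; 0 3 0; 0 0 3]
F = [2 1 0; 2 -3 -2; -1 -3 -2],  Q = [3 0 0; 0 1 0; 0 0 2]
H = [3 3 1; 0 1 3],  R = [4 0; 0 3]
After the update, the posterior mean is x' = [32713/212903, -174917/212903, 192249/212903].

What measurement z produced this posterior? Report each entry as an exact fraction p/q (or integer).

x̄ = F·x = [1, -11, -8]
P̄ = F·P·Fᵀ + Q = [14 -1 -13; -1 48 35; -13 35 43]
S = H·P̄·Hᵀ + R = [719 503; 503 648]
K = P̄·Hᵀ·S⁻¹ = [36968/212903 -41838/212903; 37089/212903 21479/212903; -11860/212903 63089/212903]
x' − x̄ = [-180190/212903, 2167016/212903, 1895473/212903] = K·y
y = (KᵀK)⁻¹·Kᵀ·(x' − x̄) = [37, 37]
z = y + H·x̄ = [37, 37] + [-38, -35] = [-1, 2]

z = [-1, 2]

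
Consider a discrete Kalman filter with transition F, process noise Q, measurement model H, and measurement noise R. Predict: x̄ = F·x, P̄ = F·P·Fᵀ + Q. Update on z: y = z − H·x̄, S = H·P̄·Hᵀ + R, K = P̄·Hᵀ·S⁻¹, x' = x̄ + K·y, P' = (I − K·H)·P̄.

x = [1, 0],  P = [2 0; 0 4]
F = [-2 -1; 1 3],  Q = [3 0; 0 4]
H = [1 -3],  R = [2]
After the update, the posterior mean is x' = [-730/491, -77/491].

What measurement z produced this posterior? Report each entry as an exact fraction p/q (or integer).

x̄ = F·x = [-2, 1]
P̄ = F·P·Fᵀ + Q = [15 -16; -16 42]
S = H·P̄·Hᵀ + R = [491]
K = P̄·Hᵀ·S⁻¹ = [63/491; -142/491]
x' − x̄ = [252/491, -568/491] = K·y
y = (KᵀK)⁻¹·Kᵀ·(x' − x̄) = [4]
z = y + H·x̄ = [4] + [-5] = [-1]

z = [-1]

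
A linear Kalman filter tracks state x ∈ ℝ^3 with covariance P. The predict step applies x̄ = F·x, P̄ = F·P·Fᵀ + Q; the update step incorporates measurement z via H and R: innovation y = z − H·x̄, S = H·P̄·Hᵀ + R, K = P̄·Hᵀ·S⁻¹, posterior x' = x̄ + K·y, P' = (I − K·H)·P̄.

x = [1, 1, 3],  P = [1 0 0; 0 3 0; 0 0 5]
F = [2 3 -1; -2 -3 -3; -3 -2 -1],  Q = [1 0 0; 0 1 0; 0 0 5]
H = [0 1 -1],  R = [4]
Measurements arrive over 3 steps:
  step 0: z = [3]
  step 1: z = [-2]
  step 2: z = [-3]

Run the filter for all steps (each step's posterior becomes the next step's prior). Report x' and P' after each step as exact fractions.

step 0: x̄ = F·x = [2, -14, -8]
step 0: P̄ = F·P·Fᵀ + Q = [37 -16 -19; -16 77 39; -19 39 31]
step 0: y = z − H·x̄ = [9]
step 0: S = H·P̄·Hᵀ + R = [34]
step 0: K = P̄·Hᵀ·S⁻¹ = [3/34; 19/17; 4/17]
step 0: x' = x̄ + K·y = [95/34, -67/17, -100/17]
step 0: P' = (I − K·H)·P̄ = [1249/34 -329/17 -335/17; -329/17 587/17 511/17; -335/17 511/17 495/17]
step 1: x̄ = F·x = [-6/17, 406/17, 183/34]
step 1: P̄ = F·P·Fᵀ + Q = [2619/17 -4074/17 -3343/17; -4074/17 13483/17 5391/17; -3343/17 5391/17 9269/34]
step 1: y = z − H·x̄ = [-41/2]
step 1: S = H·P̄·Hᵀ + R = [871/2]
step 1: K = P̄·Hᵀ·S⁻¹ = [-86/871; 952/871; 89/871]
step 1: x' = x̄ + K·y = [24745/14807, 21854/14807, 48680/14807]
step 1: P' = (I − K·H)·P̄ = [2218283/14807 -2852542/14807 -2846694/14807; -2852542/14807 4040109/14807 3975373/14807; -2846694/14807 3975373/14807 3969321/14807]
step 2: x̄ = F·x = [66372/14807, -20084/1139, -166623/14807]
step 2: P̄ = F·P·Fᵀ + Q = [2522275/14807 -889316/1139 -3320052/14807; -889316/1139 6472207/1139 1295384/1139; -3320052/14807 1295384/1139 4759163/14807]
step 2: y = z − H·x̄ = [2944/871]
step 2: S = H·P̄·Hᵀ + R = [3251594/871]
step 2: K = P̄·Hᵀ·S⁻¹ = [-242384/1625797; 3958747/3251594; 710637/3251594]
step 2: x' = x̄ + K·y = [109961612/27638549, -373615276/27638549, -290599533/27638549]
step 2: P' = (I − K·H)·P̄ = [2414703801/27638549 -2851764460/27638549 -2835282348/27638549; -2851764460/27638549 8227715331/55277098 7958520535/55277098; -2835282348/27638549 7958520535/55277098 7910197219/55277098]

step 0: x' = [95/34, -67/17, -100/17], P' = [1249/34 -329/17 -335/17; -329/17 587/17 511/17; -335/17 511/17 495/17]
step 1: x' = [24745/14807, 21854/14807, 48680/14807], P' = [2218283/14807 -2852542/14807 -2846694/14807; -2852542/14807 4040109/14807 3975373/14807; -2846694/14807 3975373/14807 3969321/14807]
step 2: x' = [109961612/27638549, -373615276/27638549, -290599533/27638549], P' = [2414703801/27638549 -2851764460/27638549 -2835282348/27638549; -2851764460/27638549 8227715331/55277098 7958520535/55277098; -2835282348/27638549 7958520535/55277098 7910197219/55277098]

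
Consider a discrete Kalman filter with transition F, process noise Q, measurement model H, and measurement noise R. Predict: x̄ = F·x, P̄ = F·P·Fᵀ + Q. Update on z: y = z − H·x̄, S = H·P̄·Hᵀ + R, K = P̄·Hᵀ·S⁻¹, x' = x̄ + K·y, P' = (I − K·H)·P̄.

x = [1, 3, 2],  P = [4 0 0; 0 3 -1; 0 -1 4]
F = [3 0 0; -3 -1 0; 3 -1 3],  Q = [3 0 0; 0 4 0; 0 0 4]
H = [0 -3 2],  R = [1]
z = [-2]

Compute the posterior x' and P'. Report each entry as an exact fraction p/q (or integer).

x̄ = F·x = [3, -6, 6]
P̄ = F·P·Fᵀ + Q = [39 -36 36; -36 43 -30; 36 -30 85]
y = z − H·x̄ = [-32]
S = H·P̄·Hᵀ + R = [1088]
K = P̄·Hᵀ·S⁻¹ = [45/272; -189/1088; 65/272]
x' = x̄ + K·y = [-39/17, -15/34, -28/17]
P' = (I − K·H)·P̄ = [627/68 -1287/272 -477/68; -1287/272 11063/1088 4125/272; -477/68 4125/272 1555/68]

x' = [-39/17, -15/34, -28/17]
P' = [627/68 -1287/272 -477/68; -1287/272 11063/1088 4125/272; -477/68 4125/272 1555/68]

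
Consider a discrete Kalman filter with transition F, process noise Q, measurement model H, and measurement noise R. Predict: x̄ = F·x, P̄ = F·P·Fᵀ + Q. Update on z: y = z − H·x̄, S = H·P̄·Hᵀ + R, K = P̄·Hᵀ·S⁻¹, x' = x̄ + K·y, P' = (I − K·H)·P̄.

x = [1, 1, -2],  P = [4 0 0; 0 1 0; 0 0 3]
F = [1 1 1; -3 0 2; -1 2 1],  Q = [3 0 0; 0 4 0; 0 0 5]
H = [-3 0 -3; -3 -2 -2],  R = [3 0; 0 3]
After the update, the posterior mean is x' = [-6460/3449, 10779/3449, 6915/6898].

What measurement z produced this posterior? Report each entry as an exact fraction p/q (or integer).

z = [3, -3]

x̄ = F·x = [0, -7, -1]
P̄ = F·P·Fᵀ + Q = [11 -6 1; -6 52 18; 1 18 16]
S = H·P̄·Hᵀ + R = [264 282; 282 458]
K = P̄·Hᵀ·S⁻¹ = [-1667/6898 340/3449; 1493/3449 -1838/3449; -278/3449 -727/6898]
x' − x̄ = [-6460/3449, 34922/3449, 13813/6898] = K·y
y = (KᵀK)⁻¹·Kᵀ·(x' − x̄) = [0, -19]
z = y + H·x̄ = [0, -19] + [3, 16] = [3, -3]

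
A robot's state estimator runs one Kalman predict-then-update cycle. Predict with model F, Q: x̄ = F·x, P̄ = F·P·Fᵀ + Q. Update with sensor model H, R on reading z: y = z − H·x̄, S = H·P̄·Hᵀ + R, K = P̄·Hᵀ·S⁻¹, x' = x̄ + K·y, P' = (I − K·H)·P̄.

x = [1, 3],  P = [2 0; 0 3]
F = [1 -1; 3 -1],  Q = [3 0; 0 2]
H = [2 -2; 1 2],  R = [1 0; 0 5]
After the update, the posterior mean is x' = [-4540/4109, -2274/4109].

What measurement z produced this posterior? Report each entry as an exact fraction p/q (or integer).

z = [-1, -2]

x̄ = F·x = [-2, 0]
P̄ = F·P·Fᵀ + Q = [8 9; 9 23]
S = H·P̄·Hᵀ + R = [53 -58; -58 141]
K = P̄·Hᵀ·S⁻¹ = [1226/4109 1262/4109; -758/4109 1291/4109]
x' − x̄ = [3678/4109, -2274/4109] = K·y
y = (KᵀK)⁻¹·Kᵀ·(x' − x̄) = [3, 0]
z = y + H·x̄ = [3, 0] + [-4, -2] = [-1, -2]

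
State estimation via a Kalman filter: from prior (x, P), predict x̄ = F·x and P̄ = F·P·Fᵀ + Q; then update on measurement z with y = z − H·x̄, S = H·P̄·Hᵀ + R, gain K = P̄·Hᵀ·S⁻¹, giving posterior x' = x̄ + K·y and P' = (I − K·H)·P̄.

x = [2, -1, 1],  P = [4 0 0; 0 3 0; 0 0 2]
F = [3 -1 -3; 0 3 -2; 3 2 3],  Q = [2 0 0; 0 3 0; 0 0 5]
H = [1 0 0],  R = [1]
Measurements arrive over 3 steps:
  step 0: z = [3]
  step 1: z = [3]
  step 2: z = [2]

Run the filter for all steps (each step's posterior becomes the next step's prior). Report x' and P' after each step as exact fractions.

step 0: x̄ = F·x = [4, -5, 7]
step 0: P̄ = F·P·Fᵀ + Q = [59 3 12; 3 38 6; 12 6 71]
step 0: y = z − H·x̄ = [-1]
step 0: S = H·P̄·Hᵀ + R = [60]
step 0: K = P̄·Hᵀ·S⁻¹ = [59/60; 1/20; 1/5]
step 0: x' = x̄ + K·y = [181/60, -101/20, 34/5]
step 0: P' = (I − K·H)·P̄ = [59/60 1/20 1/5; 1/20 757/20 27/5; 1/5 27/5 343/5]
step 1: x̄ = F·x = [-63/10, -115/4, 387/20]
step 1: P̄ = F·P·Fᵀ + Q = [3473/5 519/2 -7327/10; 519/2 2213/4 -633/4; -7327/10 -633/4 17033/20]
step 1: y = z − H·x̄ = [93/10]
step 1: S = H·P̄·Hᵀ + R = [3478/5]
step 1: K = P̄·Hᵀ·S⁻¹ = [3473/3478; 2595/6956; -7327/6956]
step 1: x' = x̄ + K·y = [20775/6956, -351703/13912, 132915/13912]
step 1: P' = (I − K·H)·P̄ = [3473/3478 2595/6956 -7327/6956; 2595/6956 6350009/13912 1601139/13912; -7327/6956 1601139/13912 1111169/13912]
step 2: x̄ = F·x = [9701/1739, -1320939/13912, -180011/13912]
step 2: P̄ = F·P·Fᵀ + Q = [3292856/1739 -2932044/1739 -4621274/1739; -2932044/1739 42422825/13912 39573369/13912; -4621274/1739 39573369/13912 54607321/13912]
step 2: y = z − H·x̄ = [-6223/1739]
step 2: S = H·P̄·Hᵀ + R = [3294595/1739]
step 2: K = P̄·Hᵀ·S⁻¹ = [3292856/3294595; -2932044/3294595; -4621274/3294595]
step 2: x' = x̄ + K·y = [6595413/3294595, -2418625731/26356760, -208739411/26356760]
step 2: P' = (I − K·H)·P̄ = [3292856/3294595 -2932044/3294595 -4621274/3294595; -2932044/3294595 40822870033/26356760 12639444513/26356760; -4621274/3294595 12639444513/26356760 5209672033/26356760]

step 0: x' = [181/60, -101/20, 34/5], P' = [59/60 1/20 1/5; 1/20 757/20 27/5; 1/5 27/5 343/5]
step 1: x' = [20775/6956, -351703/13912, 132915/13912], P' = [3473/3478 2595/6956 -7327/6956; 2595/6956 6350009/13912 1601139/13912; -7327/6956 1601139/13912 1111169/13912]
step 2: x' = [6595413/3294595, -2418625731/26356760, -208739411/26356760], P' = [3292856/3294595 -2932044/3294595 -4621274/3294595; -2932044/3294595 40822870033/26356760 12639444513/26356760; -4621274/3294595 12639444513/26356760 5209672033/26356760]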